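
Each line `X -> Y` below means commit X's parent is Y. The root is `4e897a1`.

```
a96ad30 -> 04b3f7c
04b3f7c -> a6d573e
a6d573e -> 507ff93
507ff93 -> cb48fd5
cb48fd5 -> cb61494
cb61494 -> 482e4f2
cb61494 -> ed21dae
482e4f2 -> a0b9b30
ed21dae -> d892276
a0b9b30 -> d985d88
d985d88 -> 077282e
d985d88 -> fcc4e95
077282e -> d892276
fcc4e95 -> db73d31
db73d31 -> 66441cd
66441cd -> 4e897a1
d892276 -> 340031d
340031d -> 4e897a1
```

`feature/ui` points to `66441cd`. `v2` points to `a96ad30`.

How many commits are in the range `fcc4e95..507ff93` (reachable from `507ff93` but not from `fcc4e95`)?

Reachable from 507ff93: {077282e, 340031d, 482e4f2, 4e897a1, 507ff93, 66441cd, a0b9b30, cb48fd5, cb61494, d892276, d985d88, db73d31, ed21dae, fcc4e95}.
Reachable from fcc4e95: {4e897a1, 66441cd, db73d31, fcc4e95}.
In 507ff93's history but not fcc4e95's: {077282e, 340031d, 482e4f2, 507ff93, a0b9b30, cb48fd5, cb61494, d892276, d985d88, ed21dae} — 10 commits.

10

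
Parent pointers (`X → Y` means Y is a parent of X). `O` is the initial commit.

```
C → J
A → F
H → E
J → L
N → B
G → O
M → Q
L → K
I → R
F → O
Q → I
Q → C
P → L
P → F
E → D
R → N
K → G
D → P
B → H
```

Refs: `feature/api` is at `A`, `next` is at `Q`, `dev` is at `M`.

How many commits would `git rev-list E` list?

8

Walking parent pointers from E: reachable set = {D, E, F, G, K, L, O, P}.
That is 8 commits.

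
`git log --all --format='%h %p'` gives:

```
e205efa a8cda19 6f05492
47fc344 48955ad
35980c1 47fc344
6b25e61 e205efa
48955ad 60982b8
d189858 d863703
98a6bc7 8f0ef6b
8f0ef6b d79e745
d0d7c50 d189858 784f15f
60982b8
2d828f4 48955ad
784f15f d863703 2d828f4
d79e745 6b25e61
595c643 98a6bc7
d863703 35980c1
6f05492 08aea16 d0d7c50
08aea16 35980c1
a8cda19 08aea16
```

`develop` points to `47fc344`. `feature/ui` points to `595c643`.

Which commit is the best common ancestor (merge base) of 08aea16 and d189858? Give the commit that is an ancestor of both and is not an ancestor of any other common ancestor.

Ancestors of 08aea16: {08aea16, 35980c1, 47fc344, 48955ad, 60982b8}.
Ancestors of d189858: {35980c1, 47fc344, 48955ad, 60982b8, d189858, d863703}.
Common ancestors: {35980c1, 47fc344, 48955ad, 60982b8}.
Among these, 35980c1 is not an ancestor of any other common ancestor — it is the merge base.

35980c1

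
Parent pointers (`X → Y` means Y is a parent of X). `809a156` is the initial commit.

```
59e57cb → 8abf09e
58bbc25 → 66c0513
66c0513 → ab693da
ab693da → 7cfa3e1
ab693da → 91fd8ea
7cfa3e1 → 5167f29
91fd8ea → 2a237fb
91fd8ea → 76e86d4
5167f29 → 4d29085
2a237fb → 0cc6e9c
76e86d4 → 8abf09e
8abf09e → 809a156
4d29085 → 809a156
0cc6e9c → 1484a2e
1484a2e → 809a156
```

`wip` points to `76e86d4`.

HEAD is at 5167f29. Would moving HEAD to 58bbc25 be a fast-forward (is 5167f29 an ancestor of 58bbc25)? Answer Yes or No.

A fast-forward from 5167f29 to 58bbc25 is possible iff 5167f29 is an ancestor of 58bbc25.
Ancestors of 58bbc25: {0cc6e9c, 1484a2e, 2a237fb, 4d29085, 5167f29, 58bbc25, 66c0513, 76e86d4, 7cfa3e1, 809a156, 8abf09e, 91fd8ea, ab693da}.
5167f29 is among them, so fast-forward is possible.

Yes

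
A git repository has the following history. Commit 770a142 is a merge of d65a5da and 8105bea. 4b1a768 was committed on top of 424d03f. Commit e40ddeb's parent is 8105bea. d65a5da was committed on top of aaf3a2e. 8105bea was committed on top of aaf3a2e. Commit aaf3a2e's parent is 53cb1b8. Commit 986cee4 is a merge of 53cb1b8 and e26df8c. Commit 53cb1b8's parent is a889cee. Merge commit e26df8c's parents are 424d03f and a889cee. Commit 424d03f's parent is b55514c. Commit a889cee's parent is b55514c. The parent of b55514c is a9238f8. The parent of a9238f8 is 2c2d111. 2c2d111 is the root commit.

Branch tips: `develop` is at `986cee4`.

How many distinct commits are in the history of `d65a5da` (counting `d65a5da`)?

7

Walking parent pointers from d65a5da: reachable set = {2c2d111, 53cb1b8, a889cee, a9238f8, aaf3a2e, b55514c, d65a5da}.
That is 7 commits.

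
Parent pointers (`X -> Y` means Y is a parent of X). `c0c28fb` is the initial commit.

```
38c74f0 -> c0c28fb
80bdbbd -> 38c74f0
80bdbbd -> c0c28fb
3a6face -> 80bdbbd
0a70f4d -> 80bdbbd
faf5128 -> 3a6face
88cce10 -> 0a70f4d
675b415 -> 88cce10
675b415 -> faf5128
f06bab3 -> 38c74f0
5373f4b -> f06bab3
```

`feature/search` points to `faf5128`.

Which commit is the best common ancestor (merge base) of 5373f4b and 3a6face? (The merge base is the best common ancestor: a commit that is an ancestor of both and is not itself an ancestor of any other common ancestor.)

38c74f0

Ancestors of 5373f4b: {38c74f0, 5373f4b, c0c28fb, f06bab3}.
Ancestors of 3a6face: {38c74f0, 3a6face, 80bdbbd, c0c28fb}.
Common ancestors: {38c74f0, c0c28fb}.
Among these, 38c74f0 is not an ancestor of any other common ancestor — it is the merge base.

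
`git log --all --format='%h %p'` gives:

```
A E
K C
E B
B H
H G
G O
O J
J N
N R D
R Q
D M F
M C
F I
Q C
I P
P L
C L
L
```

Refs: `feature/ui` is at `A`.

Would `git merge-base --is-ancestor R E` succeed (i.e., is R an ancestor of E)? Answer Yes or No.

Yes

Ancestors of E (commits reachable by following parents): {B, C, D, E, F, G, H, I, J, L, M, N, O, P, Q, R}.
R is in that set, so it is an ancestor of E.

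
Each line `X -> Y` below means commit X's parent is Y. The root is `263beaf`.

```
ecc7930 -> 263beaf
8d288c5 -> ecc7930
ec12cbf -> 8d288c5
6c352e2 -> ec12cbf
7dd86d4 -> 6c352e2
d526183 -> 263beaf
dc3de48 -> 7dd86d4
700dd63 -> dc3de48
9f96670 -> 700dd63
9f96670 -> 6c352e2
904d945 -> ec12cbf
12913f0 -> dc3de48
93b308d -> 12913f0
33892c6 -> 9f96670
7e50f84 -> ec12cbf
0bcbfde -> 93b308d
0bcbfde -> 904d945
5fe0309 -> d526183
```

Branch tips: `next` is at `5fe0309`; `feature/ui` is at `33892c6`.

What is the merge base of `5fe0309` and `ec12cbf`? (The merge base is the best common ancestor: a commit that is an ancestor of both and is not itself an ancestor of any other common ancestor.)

Ancestors of 5fe0309: {263beaf, 5fe0309, d526183}.
Ancestors of ec12cbf: {263beaf, 8d288c5, ec12cbf, ecc7930}.
Common ancestors: {263beaf}.
The only common ancestor is 263beaf, so it is the merge base.

263beaf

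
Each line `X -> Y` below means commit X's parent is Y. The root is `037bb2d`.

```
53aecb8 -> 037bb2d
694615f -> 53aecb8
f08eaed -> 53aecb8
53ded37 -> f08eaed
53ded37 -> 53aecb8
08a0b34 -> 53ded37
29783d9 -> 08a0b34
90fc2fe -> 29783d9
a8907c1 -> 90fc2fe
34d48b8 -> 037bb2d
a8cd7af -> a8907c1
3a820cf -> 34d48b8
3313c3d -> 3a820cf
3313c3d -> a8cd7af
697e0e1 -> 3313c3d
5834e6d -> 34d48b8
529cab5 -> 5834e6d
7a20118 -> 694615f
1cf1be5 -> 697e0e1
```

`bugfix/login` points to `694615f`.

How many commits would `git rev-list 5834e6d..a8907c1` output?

Reachable from a8907c1: {037bb2d, 08a0b34, 29783d9, 53aecb8, 53ded37, 90fc2fe, a8907c1, f08eaed}.
Reachable from 5834e6d: {037bb2d, 34d48b8, 5834e6d}.
In a8907c1's history but not 5834e6d's: {08a0b34, 29783d9, 53aecb8, 53ded37, 90fc2fe, a8907c1, f08eaed} — 7 commits.

7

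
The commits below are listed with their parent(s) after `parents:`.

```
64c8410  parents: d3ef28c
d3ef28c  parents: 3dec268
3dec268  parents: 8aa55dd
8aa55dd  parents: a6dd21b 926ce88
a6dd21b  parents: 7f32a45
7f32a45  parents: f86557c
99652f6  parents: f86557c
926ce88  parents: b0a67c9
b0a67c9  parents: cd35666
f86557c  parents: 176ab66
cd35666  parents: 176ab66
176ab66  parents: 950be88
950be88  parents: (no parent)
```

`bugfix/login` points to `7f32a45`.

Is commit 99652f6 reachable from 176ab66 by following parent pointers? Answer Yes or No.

No

Ancestors of 176ab66: {176ab66, 950be88}.
99652f6 is not in that set, so it is not an ancestor of 176ab66.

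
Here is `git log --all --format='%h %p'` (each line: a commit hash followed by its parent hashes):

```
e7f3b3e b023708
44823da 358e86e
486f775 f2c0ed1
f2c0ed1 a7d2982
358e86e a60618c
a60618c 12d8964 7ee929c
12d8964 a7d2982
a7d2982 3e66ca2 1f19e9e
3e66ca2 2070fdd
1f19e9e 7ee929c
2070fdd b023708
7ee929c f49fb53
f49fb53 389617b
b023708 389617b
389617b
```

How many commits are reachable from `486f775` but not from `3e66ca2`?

Reachable from 486f775: {1f19e9e, 2070fdd, 389617b, 3e66ca2, 486f775, 7ee929c, a7d2982, b023708, f2c0ed1, f49fb53}.
Reachable from 3e66ca2: {2070fdd, 389617b, 3e66ca2, b023708}.
In 486f775's history but not 3e66ca2's: {1f19e9e, 486f775, 7ee929c, a7d2982, f2c0ed1, f49fb53} — 6 commits.

6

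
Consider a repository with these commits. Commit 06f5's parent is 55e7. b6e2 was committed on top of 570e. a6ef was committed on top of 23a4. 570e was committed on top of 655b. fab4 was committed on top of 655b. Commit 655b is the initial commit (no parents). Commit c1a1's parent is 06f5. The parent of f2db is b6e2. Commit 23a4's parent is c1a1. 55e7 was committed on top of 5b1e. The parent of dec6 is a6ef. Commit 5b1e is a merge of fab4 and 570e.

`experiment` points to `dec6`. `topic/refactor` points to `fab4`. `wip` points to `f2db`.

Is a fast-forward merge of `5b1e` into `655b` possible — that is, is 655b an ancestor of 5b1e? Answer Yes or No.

Yes

A fast-forward from 655b to 5b1e is possible iff 655b is an ancestor of 5b1e.
Ancestors of 5b1e: {570e, 5b1e, 655b, fab4}.
655b is among them, so fast-forward is possible.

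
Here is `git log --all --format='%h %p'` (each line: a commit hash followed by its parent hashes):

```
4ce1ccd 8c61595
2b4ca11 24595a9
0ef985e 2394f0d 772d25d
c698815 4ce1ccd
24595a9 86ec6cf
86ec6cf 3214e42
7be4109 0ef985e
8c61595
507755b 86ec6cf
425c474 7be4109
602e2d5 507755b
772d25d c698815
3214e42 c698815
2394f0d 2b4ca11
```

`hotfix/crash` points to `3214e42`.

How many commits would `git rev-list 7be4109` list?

Walking parent pointers from 7be4109: reachable set = {0ef985e, 2394f0d, 24595a9, 2b4ca11, 3214e42, 4ce1ccd, 772d25d, 7be4109, 86ec6cf, 8c61595, c698815}.
That is 11 commits.

11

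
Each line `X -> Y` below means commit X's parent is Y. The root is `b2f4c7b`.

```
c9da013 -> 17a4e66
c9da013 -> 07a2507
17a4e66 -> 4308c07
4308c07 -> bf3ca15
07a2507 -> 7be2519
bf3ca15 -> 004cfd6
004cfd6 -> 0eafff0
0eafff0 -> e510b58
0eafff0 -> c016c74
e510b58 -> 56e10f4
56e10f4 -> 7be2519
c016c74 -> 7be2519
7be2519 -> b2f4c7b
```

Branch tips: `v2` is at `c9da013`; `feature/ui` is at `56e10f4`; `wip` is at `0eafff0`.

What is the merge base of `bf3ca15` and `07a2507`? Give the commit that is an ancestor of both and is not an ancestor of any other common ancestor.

7be2519

Ancestors of bf3ca15: {004cfd6, 0eafff0, 56e10f4, 7be2519, b2f4c7b, bf3ca15, c016c74, e510b58}.
Ancestors of 07a2507: {07a2507, 7be2519, b2f4c7b}.
Common ancestors: {7be2519, b2f4c7b}.
Among these, 7be2519 is not an ancestor of any other common ancestor — it is the merge base.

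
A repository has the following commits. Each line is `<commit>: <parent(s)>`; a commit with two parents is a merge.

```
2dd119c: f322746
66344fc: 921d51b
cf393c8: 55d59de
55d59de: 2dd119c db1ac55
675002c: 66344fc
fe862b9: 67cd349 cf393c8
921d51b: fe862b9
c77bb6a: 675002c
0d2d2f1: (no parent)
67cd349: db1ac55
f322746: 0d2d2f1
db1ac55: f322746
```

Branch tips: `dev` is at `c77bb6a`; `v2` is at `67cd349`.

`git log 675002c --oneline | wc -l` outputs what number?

Walking parent pointers from 675002c: reachable set = {0d2d2f1, 2dd119c, 55d59de, 66344fc, 675002c, 67cd349, 921d51b, cf393c8, db1ac55, f322746, fe862b9}.
That is 11 commits.

11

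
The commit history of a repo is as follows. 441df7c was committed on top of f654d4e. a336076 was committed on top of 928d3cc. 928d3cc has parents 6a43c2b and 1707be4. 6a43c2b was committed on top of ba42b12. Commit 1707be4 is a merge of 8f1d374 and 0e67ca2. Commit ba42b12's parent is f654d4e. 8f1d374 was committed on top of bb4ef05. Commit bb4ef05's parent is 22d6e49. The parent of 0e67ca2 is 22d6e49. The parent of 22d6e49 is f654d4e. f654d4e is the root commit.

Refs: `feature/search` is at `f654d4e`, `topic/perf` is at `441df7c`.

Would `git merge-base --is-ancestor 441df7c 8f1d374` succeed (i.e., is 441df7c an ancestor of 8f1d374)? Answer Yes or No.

No

Ancestors of 8f1d374: {22d6e49, 8f1d374, bb4ef05, f654d4e}.
441df7c is not in that set, so it is not an ancestor of 8f1d374.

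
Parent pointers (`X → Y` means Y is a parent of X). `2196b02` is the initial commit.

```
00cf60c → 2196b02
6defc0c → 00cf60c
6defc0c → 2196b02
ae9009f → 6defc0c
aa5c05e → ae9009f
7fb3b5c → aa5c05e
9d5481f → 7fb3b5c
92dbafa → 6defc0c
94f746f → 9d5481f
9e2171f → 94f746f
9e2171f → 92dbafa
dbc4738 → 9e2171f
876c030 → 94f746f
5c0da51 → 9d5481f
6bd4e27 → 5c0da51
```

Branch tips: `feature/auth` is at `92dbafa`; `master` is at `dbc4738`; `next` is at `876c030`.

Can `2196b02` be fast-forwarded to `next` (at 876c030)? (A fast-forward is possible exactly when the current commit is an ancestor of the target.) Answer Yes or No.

A fast-forward from 2196b02 to 876c030 is possible iff 2196b02 is an ancestor of 876c030.
Ancestors of 876c030: {00cf60c, 2196b02, 6defc0c, 7fb3b5c, 876c030, 94f746f, 9d5481f, aa5c05e, ae9009f}.
2196b02 is among them, so fast-forward is possible.

Yes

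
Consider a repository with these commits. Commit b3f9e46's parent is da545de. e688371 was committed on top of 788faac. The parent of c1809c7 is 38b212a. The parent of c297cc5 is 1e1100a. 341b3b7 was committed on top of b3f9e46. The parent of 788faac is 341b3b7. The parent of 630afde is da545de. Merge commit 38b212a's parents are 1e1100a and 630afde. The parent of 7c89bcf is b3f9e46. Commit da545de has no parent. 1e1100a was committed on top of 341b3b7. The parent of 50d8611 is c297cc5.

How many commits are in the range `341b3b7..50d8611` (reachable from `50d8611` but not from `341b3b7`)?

3

Reachable from 50d8611: {1e1100a, 341b3b7, 50d8611, b3f9e46, c297cc5, da545de}.
Reachable from 341b3b7: {341b3b7, b3f9e46, da545de}.
In 50d8611's history but not 341b3b7's: {1e1100a, 50d8611, c297cc5} — 3 commits.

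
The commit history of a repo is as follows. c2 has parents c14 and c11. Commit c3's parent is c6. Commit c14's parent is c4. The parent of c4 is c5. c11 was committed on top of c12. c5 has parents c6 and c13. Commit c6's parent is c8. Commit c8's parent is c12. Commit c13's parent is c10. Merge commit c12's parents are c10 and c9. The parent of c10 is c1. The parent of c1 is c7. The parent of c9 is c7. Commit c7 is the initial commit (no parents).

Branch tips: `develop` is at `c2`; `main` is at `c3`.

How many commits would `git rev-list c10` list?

Walking parent pointers from c10: reachable set = {c1, c10, c7}.
That is 3 commits.

3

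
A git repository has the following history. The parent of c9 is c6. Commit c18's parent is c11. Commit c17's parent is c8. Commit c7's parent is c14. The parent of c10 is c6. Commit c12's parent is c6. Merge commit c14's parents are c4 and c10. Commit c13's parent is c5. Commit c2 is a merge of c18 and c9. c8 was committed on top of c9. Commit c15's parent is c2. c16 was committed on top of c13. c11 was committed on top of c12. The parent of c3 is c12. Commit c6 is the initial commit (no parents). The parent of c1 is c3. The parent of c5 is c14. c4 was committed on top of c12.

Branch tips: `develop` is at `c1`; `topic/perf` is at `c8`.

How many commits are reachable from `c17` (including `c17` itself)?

Walking parent pointers from c17: reachable set = {c17, c6, c8, c9}.
That is 4 commits.

4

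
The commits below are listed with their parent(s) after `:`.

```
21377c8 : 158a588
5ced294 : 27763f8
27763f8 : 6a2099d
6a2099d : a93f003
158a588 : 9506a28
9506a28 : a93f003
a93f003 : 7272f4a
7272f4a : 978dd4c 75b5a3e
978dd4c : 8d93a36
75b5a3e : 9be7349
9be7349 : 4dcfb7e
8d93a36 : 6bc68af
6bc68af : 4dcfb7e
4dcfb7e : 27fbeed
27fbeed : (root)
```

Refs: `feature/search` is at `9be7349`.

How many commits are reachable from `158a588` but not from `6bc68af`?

8

Reachable from 158a588: {158a588, 27fbeed, 4dcfb7e, 6bc68af, 7272f4a, 75b5a3e, 8d93a36, 9506a28, 978dd4c, 9be7349, a93f003}.
Reachable from 6bc68af: {27fbeed, 4dcfb7e, 6bc68af}.
In 158a588's history but not 6bc68af's: {158a588, 7272f4a, 75b5a3e, 8d93a36, 9506a28, 978dd4c, 9be7349, a93f003} — 8 commits.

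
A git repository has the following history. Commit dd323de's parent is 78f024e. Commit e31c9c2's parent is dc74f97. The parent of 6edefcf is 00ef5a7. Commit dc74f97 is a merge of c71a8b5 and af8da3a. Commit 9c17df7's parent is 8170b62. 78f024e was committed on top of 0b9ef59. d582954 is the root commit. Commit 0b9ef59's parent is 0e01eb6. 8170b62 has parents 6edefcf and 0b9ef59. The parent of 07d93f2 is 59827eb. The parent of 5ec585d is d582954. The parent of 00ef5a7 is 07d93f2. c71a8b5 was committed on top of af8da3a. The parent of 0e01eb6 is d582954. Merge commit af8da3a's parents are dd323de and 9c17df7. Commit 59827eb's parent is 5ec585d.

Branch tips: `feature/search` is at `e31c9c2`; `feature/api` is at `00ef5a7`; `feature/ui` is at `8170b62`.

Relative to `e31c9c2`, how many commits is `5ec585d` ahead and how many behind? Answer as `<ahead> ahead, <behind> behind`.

0 ahead, 14 behind

Reachable from 5ec585d: {5ec585d, d582954}.
Reachable from e31c9c2: {00ef5a7, 07d93f2, 0b9ef59, 0e01eb6, 59827eb, 5ec585d, 6edefcf, 78f024e, 8170b62, 9c17df7, af8da3a, c71a8b5, d582954, dc74f97, dd323de, e31c9c2}.
Only in 5ec585d's history (ahead): {} — 0.
Only in e31c9c2's history (behind): {00ef5a7, 07d93f2, 0b9ef59, 0e01eb6, 59827eb, 6edefcf, 78f024e, 8170b62, 9c17df7, af8da3a, c71a8b5, dc74f97, dd323de, e31c9c2} — 14.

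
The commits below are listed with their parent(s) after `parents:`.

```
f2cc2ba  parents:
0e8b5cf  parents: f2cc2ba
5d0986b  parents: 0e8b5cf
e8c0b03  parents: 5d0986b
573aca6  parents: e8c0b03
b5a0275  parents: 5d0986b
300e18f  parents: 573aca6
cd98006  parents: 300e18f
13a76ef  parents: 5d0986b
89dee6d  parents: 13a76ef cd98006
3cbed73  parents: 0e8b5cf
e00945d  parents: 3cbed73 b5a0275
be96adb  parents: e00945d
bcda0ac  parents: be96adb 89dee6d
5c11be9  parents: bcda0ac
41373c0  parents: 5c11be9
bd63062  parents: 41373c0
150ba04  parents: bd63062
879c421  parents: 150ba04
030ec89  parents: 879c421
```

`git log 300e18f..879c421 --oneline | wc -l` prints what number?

Reachable from 879c421: {0e8b5cf, 13a76ef, 150ba04, 300e18f, 3cbed73, 41373c0, 573aca6, 5c11be9, 5d0986b, 879c421, 89dee6d, b5a0275, bcda0ac, bd63062, be96adb, cd98006, e00945d, e8c0b03, f2cc2ba}.
Reachable from 300e18f: {0e8b5cf, 300e18f, 573aca6, 5d0986b, e8c0b03, f2cc2ba}.
In 879c421's history but not 300e18f's: {13a76ef, 150ba04, 3cbed73, 41373c0, 5c11be9, 879c421, 89dee6d, b5a0275, bcda0ac, bd63062, be96adb, cd98006, e00945d} — 13 commits.

13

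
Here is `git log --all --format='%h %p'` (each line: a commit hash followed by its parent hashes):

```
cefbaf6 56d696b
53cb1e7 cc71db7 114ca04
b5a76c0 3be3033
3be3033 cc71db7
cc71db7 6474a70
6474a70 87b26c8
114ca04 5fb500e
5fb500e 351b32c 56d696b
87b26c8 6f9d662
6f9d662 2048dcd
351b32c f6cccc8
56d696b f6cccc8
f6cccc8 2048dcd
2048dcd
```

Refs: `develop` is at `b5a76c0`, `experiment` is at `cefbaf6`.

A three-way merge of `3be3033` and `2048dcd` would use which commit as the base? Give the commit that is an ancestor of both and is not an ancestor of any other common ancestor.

Ancestors of 3be3033: {2048dcd, 3be3033, 6474a70, 6f9d662, 87b26c8, cc71db7}.
Ancestors of 2048dcd: {2048dcd}.
Common ancestors: {2048dcd}.
The only common ancestor is 2048dcd, so it is the merge base.

2048dcd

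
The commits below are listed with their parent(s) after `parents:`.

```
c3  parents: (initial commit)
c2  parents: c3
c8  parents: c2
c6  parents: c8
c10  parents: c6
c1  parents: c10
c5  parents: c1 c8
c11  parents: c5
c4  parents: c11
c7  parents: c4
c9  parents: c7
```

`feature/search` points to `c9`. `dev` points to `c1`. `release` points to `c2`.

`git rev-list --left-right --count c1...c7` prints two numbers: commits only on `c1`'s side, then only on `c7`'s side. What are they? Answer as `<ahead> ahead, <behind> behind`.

Reachable from c1: {c1, c10, c2, c3, c6, c8}.
Reachable from c7: {c1, c10, c11, c2, c3, c4, c5, c6, c7, c8}.
Only in c1's history (ahead): {} — 0.
Only in c7's history (behind): {c11, c4, c5, c7} — 4.

0 ahead, 4 behind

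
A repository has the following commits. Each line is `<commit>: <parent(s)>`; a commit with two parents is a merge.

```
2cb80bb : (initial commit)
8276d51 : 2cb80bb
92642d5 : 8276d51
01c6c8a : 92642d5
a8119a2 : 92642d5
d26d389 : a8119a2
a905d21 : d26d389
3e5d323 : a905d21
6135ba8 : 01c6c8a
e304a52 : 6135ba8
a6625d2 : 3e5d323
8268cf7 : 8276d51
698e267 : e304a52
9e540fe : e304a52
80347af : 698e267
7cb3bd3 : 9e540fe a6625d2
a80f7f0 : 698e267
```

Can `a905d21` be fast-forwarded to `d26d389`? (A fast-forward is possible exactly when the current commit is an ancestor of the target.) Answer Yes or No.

A fast-forward from a905d21 to d26d389 is possible iff a905d21 is an ancestor of d26d389.
Ancestors of d26d389: {2cb80bb, 8276d51, 92642d5, a8119a2, d26d389}.
a905d21 is not among them, so fast-forward is not possible.

No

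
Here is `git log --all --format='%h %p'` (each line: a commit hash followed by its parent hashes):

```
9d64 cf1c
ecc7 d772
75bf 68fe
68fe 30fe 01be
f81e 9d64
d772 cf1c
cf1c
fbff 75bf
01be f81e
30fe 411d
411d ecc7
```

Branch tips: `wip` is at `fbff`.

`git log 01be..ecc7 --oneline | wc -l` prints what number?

Reachable from ecc7: {cf1c, d772, ecc7}.
Reachable from 01be: {01be, 9d64, cf1c, f81e}.
In ecc7's history but not 01be's: {d772, ecc7} — 2 commits.

2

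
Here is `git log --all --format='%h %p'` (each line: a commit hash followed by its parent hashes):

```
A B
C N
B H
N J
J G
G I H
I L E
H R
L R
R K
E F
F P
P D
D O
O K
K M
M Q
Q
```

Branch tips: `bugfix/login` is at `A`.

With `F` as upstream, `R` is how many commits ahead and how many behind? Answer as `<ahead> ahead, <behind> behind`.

Reachable from R: {K, M, Q, R}.
Reachable from F: {D, F, K, M, O, P, Q}.
Only in R's history (ahead): {R} — 1.
Only in F's history (behind): {D, F, O, P} — 4.

1 ahead, 4 behind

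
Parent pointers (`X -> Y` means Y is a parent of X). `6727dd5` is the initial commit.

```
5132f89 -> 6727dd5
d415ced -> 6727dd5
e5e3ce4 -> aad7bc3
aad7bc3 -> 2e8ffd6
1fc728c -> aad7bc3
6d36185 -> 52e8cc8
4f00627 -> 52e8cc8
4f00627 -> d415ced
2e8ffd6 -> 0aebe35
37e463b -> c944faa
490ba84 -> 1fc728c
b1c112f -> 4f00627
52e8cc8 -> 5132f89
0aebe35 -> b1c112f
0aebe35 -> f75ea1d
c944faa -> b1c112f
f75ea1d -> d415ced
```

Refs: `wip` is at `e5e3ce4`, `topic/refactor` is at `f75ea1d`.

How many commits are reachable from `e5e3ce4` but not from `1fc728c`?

Reachable from e5e3ce4: {0aebe35, 2e8ffd6, 4f00627, 5132f89, 52e8cc8, 6727dd5, aad7bc3, b1c112f, d415ced, e5e3ce4, f75ea1d}.
Reachable from 1fc728c: {0aebe35, 1fc728c, 2e8ffd6, 4f00627, 5132f89, 52e8cc8, 6727dd5, aad7bc3, b1c112f, d415ced, f75ea1d}.
In e5e3ce4's history but not 1fc728c's: {e5e3ce4} — 1 commit.

1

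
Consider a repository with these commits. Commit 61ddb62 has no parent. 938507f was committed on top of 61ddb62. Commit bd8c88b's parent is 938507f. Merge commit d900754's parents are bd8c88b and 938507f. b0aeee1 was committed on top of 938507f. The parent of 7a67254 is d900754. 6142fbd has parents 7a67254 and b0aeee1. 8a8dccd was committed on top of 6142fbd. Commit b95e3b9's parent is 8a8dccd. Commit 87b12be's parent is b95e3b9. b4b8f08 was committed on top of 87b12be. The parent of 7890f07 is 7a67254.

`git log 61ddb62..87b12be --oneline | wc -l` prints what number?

9

Reachable from 87b12be: {6142fbd, 61ddb62, 7a67254, 87b12be, 8a8dccd, 938507f, b0aeee1, b95e3b9, bd8c88b, d900754}.
Reachable from 61ddb62: {61ddb62}.
In 87b12be's history but not 61ddb62's: {6142fbd, 7a67254, 87b12be, 8a8dccd, 938507f, b0aeee1, b95e3b9, bd8c88b, d900754} — 9 commits.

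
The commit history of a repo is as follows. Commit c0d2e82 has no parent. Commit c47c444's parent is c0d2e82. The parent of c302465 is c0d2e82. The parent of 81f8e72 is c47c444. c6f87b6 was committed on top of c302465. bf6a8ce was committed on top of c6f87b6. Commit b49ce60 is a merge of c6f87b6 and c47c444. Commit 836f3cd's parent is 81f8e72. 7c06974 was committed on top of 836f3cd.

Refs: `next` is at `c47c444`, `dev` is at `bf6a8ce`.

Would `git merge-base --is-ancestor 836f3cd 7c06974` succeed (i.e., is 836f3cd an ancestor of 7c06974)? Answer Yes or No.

Ancestors of 7c06974 (commits reachable by following parents): {7c06974, 81f8e72, 836f3cd, c0d2e82, c47c444}.
836f3cd is in that set, so it is an ancestor of 7c06974.

Yes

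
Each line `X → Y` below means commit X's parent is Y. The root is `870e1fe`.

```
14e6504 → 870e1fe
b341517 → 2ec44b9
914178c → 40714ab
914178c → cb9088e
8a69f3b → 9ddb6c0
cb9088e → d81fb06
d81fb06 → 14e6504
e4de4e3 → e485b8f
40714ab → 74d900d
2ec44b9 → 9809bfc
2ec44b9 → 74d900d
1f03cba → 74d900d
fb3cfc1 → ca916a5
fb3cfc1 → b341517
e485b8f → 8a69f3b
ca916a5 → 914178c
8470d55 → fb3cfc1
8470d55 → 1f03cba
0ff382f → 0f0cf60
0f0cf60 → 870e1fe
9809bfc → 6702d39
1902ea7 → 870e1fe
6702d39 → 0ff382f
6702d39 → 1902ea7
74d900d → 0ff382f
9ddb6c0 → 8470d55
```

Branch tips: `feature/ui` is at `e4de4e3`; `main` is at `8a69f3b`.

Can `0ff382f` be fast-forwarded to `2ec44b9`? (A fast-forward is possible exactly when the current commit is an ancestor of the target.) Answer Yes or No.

A fast-forward from 0ff382f to 2ec44b9 is possible iff 0ff382f is an ancestor of 2ec44b9.
Ancestors of 2ec44b9: {0f0cf60, 0ff382f, 1902ea7, 2ec44b9, 6702d39, 74d900d, 870e1fe, 9809bfc}.
0ff382f is among them, so fast-forward is possible.

Yes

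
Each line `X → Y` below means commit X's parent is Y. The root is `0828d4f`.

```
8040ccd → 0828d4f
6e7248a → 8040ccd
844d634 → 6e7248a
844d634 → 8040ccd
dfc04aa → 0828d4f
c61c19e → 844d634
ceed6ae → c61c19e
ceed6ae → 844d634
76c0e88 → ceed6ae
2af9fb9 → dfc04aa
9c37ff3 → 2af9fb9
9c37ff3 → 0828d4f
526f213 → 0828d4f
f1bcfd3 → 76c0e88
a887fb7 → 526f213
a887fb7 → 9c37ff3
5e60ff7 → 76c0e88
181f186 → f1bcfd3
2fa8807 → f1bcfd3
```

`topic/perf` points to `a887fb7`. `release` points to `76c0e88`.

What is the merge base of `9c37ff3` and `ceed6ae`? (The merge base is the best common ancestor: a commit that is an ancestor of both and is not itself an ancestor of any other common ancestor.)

0828d4f

Ancestors of 9c37ff3: {0828d4f, 2af9fb9, 9c37ff3, dfc04aa}.
Ancestors of ceed6ae: {0828d4f, 6e7248a, 8040ccd, 844d634, c61c19e, ceed6ae}.
Common ancestors: {0828d4f}.
The only common ancestor is 0828d4f, so it is the merge base.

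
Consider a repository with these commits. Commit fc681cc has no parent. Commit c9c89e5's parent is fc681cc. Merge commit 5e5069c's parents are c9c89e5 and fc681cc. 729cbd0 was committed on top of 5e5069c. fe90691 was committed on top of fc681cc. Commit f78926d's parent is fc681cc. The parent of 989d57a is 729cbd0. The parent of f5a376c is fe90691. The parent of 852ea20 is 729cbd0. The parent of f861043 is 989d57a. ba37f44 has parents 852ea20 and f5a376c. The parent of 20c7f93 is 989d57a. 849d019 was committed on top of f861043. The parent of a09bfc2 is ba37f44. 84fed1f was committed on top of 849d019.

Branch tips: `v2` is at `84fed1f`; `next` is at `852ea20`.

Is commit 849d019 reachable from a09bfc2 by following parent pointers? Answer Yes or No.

No

Ancestors of a09bfc2: {5e5069c, 729cbd0, 852ea20, a09bfc2, ba37f44, c9c89e5, f5a376c, fc681cc, fe90691}.
849d019 is not in that set, so it is not an ancestor of a09bfc2.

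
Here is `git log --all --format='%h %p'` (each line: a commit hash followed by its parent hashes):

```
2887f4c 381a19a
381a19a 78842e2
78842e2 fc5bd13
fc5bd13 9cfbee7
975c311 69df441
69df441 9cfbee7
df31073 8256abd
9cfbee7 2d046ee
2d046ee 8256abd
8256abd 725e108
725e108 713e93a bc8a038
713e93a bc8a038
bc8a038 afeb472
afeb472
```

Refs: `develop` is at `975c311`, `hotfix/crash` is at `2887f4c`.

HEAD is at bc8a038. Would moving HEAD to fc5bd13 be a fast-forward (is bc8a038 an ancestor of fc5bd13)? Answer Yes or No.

A fast-forward from bc8a038 to fc5bd13 is possible iff bc8a038 is an ancestor of fc5bd13.
Ancestors of fc5bd13: {2d046ee, 713e93a, 725e108, 8256abd, 9cfbee7, afeb472, bc8a038, fc5bd13}.
bc8a038 is among them, so fast-forward is possible.

Yes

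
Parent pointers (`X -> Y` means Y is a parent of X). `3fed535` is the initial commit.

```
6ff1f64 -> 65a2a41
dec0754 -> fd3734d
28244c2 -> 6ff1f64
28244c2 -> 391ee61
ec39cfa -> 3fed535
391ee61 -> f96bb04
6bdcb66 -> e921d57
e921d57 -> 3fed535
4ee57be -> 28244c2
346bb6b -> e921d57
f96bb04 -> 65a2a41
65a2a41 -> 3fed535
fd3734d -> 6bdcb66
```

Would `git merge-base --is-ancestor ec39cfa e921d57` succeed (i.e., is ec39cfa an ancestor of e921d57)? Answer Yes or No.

No

Ancestors of e921d57: {3fed535, e921d57}.
ec39cfa is not in that set, so it is not an ancestor of e921d57.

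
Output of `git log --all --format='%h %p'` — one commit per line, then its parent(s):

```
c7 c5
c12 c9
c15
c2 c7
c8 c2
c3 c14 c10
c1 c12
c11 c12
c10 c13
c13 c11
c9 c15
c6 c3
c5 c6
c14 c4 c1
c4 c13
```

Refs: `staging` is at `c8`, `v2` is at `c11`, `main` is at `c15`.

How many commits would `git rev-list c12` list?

Walking parent pointers from c12: reachable set = {c12, c15, c9}.
That is 3 commits.

3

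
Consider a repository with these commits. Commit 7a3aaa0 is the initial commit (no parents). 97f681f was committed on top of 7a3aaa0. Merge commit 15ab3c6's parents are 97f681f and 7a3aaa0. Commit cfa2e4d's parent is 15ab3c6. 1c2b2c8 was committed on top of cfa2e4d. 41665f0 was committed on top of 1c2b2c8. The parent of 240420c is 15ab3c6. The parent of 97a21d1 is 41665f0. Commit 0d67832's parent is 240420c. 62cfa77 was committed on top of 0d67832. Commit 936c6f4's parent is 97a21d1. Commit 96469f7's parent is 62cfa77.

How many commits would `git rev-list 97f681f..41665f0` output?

Reachable from 41665f0: {15ab3c6, 1c2b2c8, 41665f0, 7a3aaa0, 97f681f, cfa2e4d}.
Reachable from 97f681f: {7a3aaa0, 97f681f}.
In 41665f0's history but not 97f681f's: {15ab3c6, 1c2b2c8, 41665f0, cfa2e4d} — 4 commits.

4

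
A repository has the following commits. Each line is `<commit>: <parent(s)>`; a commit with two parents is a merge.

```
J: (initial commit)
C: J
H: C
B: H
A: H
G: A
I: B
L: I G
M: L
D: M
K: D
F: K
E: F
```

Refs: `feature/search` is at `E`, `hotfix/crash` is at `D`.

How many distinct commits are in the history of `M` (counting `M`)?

9

Walking parent pointers from M: reachable set = {A, B, C, G, H, I, J, L, M}.
That is 9 commits.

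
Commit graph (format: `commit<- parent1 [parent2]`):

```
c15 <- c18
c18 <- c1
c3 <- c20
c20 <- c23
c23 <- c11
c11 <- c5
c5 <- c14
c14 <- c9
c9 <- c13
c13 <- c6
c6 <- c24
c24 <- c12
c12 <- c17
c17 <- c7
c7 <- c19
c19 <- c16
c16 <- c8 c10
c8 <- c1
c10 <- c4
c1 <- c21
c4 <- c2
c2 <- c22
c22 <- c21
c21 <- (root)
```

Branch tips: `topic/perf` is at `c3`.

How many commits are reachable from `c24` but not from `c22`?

Reachable from c24: {c1, c10, c12, c16, c17, c19, c2, c21, c22, c24, c4, c7, c8}.
Reachable from c22: {c21, c22}.
In c24's history but not c22's: {c1, c10, c12, c16, c17, c19, c2, c24, c4, c7, c8} — 11 commits.

11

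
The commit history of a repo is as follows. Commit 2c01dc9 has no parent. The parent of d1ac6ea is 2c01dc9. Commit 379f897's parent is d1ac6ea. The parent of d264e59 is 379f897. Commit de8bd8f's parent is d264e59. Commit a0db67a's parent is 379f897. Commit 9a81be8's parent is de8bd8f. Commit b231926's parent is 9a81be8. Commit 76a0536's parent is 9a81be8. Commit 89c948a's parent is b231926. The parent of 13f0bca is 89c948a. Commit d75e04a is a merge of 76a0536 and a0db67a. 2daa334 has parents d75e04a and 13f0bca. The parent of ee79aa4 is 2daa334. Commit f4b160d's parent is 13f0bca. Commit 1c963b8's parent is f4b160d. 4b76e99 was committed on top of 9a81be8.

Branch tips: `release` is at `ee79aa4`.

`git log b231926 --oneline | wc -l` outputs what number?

7

Walking parent pointers from b231926: reachable set = {2c01dc9, 379f897, 9a81be8, b231926, d1ac6ea, d264e59, de8bd8f}.
That is 7 commits.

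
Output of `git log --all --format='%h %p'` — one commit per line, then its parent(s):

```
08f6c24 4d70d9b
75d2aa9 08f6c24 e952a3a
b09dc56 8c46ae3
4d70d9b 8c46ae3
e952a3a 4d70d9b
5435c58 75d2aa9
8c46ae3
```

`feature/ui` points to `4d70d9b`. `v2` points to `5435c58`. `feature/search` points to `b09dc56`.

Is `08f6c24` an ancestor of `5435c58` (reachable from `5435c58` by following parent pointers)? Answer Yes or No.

Yes

Ancestors of 5435c58 (commits reachable by following parents): {08f6c24, 4d70d9b, 5435c58, 75d2aa9, 8c46ae3, e952a3a}.
08f6c24 is in that set, so it is an ancestor of 5435c58.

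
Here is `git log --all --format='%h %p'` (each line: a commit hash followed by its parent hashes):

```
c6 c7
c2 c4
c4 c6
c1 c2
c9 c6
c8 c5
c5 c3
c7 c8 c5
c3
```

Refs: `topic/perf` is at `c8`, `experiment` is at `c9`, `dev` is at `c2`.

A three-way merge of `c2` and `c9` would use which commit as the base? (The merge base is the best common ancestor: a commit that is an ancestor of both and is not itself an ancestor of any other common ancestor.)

Ancestors of c2: {c2, c3, c4, c5, c6, c7, c8}.
Ancestors of c9: {c3, c5, c6, c7, c8, c9}.
Common ancestors: {c3, c5, c6, c7, c8}.
Among these, c6 is not an ancestor of any other common ancestor — it is the merge base.

c6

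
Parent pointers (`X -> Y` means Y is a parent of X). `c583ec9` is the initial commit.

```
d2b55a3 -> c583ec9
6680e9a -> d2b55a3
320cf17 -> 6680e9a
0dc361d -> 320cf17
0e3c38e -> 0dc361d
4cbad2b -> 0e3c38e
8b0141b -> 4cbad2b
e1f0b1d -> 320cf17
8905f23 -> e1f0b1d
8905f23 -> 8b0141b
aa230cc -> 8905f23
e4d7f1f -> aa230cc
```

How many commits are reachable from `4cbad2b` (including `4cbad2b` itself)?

Walking parent pointers from 4cbad2b: reachable set = {0dc361d, 0e3c38e, 320cf17, 4cbad2b, 6680e9a, c583ec9, d2b55a3}.
That is 7 commits.

7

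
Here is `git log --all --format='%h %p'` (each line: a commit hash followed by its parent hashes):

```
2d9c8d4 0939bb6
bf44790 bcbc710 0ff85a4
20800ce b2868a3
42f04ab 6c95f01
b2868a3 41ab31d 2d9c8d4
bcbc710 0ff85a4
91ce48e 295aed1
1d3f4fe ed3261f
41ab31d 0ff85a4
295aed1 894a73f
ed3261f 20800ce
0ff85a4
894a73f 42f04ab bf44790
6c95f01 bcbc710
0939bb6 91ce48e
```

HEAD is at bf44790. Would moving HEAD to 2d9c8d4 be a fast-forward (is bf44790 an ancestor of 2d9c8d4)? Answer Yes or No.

Yes

A fast-forward from bf44790 to 2d9c8d4 is possible iff bf44790 is an ancestor of 2d9c8d4.
Ancestors of 2d9c8d4: {0939bb6, 0ff85a4, 295aed1, 2d9c8d4, 42f04ab, 6c95f01, 894a73f, 91ce48e, bcbc710, bf44790}.
bf44790 is among them, so fast-forward is possible.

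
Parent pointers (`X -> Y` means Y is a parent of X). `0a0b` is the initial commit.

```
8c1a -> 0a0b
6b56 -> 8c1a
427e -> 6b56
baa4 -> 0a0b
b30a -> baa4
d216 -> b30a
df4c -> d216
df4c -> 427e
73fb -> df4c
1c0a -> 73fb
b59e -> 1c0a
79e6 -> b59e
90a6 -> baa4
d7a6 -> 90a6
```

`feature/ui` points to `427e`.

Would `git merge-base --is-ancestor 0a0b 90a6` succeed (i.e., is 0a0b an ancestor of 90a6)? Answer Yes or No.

Yes

Ancestors of 90a6 (commits reachable by following parents): {0a0b, 90a6, baa4}.
0a0b is in that set, so it is an ancestor of 90a6.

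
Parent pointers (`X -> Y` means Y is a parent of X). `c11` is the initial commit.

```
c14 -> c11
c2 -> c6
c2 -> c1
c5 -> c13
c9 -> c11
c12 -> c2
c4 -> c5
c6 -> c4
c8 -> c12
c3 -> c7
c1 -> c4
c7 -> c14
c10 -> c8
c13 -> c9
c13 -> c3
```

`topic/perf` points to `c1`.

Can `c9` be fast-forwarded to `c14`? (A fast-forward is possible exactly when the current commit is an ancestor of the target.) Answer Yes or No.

A fast-forward from c9 to c14 is possible iff c9 is an ancestor of c14.
Ancestors of c14: {c11, c14}.
c9 is not among them, so fast-forward is not possible.

No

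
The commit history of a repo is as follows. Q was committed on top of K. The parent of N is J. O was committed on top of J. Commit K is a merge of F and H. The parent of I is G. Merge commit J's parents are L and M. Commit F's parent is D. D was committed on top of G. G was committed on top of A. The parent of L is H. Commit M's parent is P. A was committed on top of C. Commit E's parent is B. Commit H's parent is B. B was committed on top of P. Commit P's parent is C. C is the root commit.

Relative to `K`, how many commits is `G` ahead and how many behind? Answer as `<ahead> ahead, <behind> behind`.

0 ahead, 6 behind

Reachable from G: {A, C, G}.
Reachable from K: {A, B, C, D, F, G, H, K, P}.
Only in G's history (ahead): {} — 0.
Only in K's history (behind): {B, D, F, H, K, P} — 6.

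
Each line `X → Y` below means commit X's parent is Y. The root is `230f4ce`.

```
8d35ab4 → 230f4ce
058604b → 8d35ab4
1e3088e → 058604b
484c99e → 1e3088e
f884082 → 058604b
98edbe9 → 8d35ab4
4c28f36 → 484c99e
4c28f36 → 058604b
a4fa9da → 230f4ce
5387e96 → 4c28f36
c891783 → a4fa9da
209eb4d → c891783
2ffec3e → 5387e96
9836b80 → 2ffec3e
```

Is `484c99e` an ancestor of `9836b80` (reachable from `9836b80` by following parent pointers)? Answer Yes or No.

Yes

Ancestors of 9836b80 (commits reachable by following parents): {058604b, 1e3088e, 230f4ce, 2ffec3e, 484c99e, 4c28f36, 5387e96, 8d35ab4, 9836b80}.
484c99e is in that set, so it is an ancestor of 9836b80.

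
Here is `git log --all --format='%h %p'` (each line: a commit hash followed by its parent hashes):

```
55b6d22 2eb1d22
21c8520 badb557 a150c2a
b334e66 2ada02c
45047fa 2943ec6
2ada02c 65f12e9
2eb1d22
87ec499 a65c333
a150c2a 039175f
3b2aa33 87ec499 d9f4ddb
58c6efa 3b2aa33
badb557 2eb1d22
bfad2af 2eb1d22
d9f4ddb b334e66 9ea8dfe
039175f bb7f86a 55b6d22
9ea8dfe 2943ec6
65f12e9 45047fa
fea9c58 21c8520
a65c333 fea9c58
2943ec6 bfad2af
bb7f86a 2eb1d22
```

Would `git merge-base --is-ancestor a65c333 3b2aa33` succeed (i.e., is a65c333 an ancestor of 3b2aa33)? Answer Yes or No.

Yes

Ancestors of 3b2aa33 (commits reachable by following parents): {039175f, 21c8520, 2943ec6, 2ada02c, 2eb1d22, 3b2aa33, 45047fa, 55b6d22, 65f12e9, 87ec499, 9ea8dfe, a150c2a, a65c333, b334e66, badb557, bb7f86a, bfad2af, d9f4ddb, fea9c58}.
a65c333 is in that set, so it is an ancestor of 3b2aa33.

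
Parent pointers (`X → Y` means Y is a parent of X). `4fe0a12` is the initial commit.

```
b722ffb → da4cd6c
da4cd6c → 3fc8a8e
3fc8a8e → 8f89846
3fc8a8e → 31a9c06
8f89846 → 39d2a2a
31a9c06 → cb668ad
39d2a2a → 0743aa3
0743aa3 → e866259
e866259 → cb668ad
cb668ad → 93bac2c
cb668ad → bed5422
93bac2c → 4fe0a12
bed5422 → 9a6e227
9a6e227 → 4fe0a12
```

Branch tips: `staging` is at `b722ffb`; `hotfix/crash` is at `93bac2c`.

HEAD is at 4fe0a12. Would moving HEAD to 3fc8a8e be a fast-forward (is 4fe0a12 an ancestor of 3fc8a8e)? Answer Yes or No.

Yes

A fast-forward from 4fe0a12 to 3fc8a8e is possible iff 4fe0a12 is an ancestor of 3fc8a8e.
Ancestors of 3fc8a8e: {0743aa3, 31a9c06, 39d2a2a, 3fc8a8e, 4fe0a12, 8f89846, 93bac2c, 9a6e227, bed5422, cb668ad, e866259}.
4fe0a12 is among them, so fast-forward is possible.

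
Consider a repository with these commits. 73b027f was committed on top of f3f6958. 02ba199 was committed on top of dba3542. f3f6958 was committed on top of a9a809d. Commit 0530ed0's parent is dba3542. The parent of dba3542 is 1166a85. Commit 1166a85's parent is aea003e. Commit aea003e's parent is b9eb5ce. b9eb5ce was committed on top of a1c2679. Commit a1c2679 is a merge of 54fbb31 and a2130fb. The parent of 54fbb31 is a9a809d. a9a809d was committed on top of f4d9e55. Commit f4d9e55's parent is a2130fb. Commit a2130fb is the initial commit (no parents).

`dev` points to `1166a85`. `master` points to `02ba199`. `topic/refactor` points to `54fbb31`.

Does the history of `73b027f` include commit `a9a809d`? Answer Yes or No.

Yes

Ancestors of 73b027f (commits reachable by following parents): {73b027f, a2130fb, a9a809d, f3f6958, f4d9e55}.
a9a809d is in that set, so it is an ancestor of 73b027f.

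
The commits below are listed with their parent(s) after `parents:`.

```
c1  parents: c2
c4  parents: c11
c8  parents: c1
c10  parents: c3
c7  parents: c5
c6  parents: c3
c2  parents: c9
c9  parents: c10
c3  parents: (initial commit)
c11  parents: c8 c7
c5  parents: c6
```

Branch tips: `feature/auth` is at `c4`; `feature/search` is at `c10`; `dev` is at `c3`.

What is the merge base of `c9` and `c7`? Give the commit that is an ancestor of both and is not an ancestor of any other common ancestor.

Ancestors of c9: {c10, c3, c9}.
Ancestors of c7: {c3, c5, c6, c7}.
Common ancestors: {c3}.
The only common ancestor is c3, so it is the merge base.

c3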